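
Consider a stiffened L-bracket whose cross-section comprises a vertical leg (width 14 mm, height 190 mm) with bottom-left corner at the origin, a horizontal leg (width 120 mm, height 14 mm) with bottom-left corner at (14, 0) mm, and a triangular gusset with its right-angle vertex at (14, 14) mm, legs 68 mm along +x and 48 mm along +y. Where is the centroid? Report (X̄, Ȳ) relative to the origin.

X̄ = 33.96 mm, Ȳ = 52.48 mm

Part | A | x̄ᵢ | ȳᵢ | A·x̄ᵢ | A·ȳᵢ
vertical leg | 2660.00 | 7.00 | 95.00 | 18620.00 | 252700.00
horizontal leg | 1680.00 | 74.00 | 7.00 | 124320.00 | 11760.00
gusset | 1632.00 | 36.67 | 30.00 | 59840.00 | 48960.00
Σ | 5972.00 |  |  | 202780.00 | 313420.00
X̄ = 202780.00 / 5972.00 = 33.96 mm
Ȳ = 313420.00 / 5972.00 = 52.48 mm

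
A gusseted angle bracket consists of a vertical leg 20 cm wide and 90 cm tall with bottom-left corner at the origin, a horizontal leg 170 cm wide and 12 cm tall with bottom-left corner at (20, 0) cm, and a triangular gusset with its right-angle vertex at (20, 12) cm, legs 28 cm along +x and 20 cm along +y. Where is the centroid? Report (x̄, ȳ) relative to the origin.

vertical leg: A = 20 × 90 = 1800.00, centroid at (10.00, 45.00).
horizontal leg: A = 170 × 12 = 2040.00, centroid at (105.00, 6.00).
gusset: A = ½·28·20 = 280.00, centroid at (29.33, 18.67).
ΣA = 4120.00 cm²
ΣAx̄ = (1800.00)(10.00) + (2040.00)(105.00) + (280.00)(29.33) = 240413.33 cm³
ΣAȳ = (1800.00)(45.00) + (2040.00)(6.00) + (280.00)(18.67) = 98466.67 cm³
x̄ = 240413.33 / 4120.00 = 58.35 cm
ȳ = 98466.67 / 4120.00 = 23.90 cm

x̄ = 58.35 cm, ȳ = 23.90 cm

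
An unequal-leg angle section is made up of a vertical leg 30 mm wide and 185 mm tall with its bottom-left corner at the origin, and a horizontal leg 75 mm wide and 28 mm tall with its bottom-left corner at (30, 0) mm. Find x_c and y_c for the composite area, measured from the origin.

x_c = 29.41 mm, y_c = 70.95 mm

Part | A | x̄ᵢ | ȳᵢ | A·x̄ᵢ | A·ȳᵢ
vertical leg | 5550.00 | 15.00 | 92.50 | 83250.00 | 513375.00
horizontal leg | 2100.00 | 67.50 | 14.00 | 141750.00 | 29400.00
Σ | 7650.00 |  |  | 225000.00 | 542775.00
x_c = 225000.00 / 7650.00 = 29.41 mm
y_c = 542775.00 / 7650.00 = 70.95 mm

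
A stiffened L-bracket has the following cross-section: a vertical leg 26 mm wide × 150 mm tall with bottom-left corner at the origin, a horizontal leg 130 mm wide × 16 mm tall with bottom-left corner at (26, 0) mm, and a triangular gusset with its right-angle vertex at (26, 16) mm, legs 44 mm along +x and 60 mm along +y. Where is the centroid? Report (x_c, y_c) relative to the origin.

x_c = 40.23 mm, y_c = 48.86 mm

Part | A | x̄ᵢ | ȳᵢ | A·x̄ᵢ | A·ȳᵢ
vertical leg | 3900.00 | 13.00 | 75.00 | 50700.00 | 292500.00
horizontal leg | 2080.00 | 91.00 | 8.00 | 189280.00 | 16640.00
gusset | 1320.00 | 40.67 | 36.00 | 53680.00 | 47520.00
Σ | 7300.00 |  |  | 293660.00 | 356660.00
x_c = 293660.00 / 7300.00 = 40.23 mm
y_c = 356660.00 / 7300.00 = 48.86 mm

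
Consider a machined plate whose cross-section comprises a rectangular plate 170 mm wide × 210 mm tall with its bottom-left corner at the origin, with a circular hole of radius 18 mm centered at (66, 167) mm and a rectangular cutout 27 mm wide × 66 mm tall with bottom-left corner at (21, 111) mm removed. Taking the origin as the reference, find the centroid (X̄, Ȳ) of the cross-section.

X̄ = 88.32 mm, Ȳ = 100.97 mm

plate: A = 170 × 210 = 35700.00, centroid at (85.00, 105.00).
hole 1: A = −π·18² = -1017.88, centroid at (66.00, 167.00).
hole 2: A = −(27 × 66) = -1782.00, centroid at (34.50, 144.00).
ΣA = 32900.12 mm², ΣAX̄ = 2905841.18 mm³, ΣAȲ = 3321906.70 mm³.
X̄ = 2905841.18/32900.12 = 88.32 mm; Ȳ = 3321906.70/32900.12 = 100.97 mm.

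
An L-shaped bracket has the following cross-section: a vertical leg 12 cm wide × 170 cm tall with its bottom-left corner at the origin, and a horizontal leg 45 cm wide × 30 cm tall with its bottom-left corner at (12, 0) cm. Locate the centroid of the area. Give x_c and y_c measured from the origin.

vertical leg: A = 12 × 170 = 2040.00, centroid at (6.00, 85.00).
horizontal leg: A = 45 × 30 = 1350.00, centroid at (34.50, 15.00).
ΣA = 3390.00 cm², ΣAx_c = 58815.00 cm³, ΣAy_c = 193650.00 cm³.
x_c = 58815.00/3390.00 = 17.35 cm; y_c = 193650.00/3390.00 = 57.12 cm.

x_c = 17.35 cm, y_c = 57.12 cm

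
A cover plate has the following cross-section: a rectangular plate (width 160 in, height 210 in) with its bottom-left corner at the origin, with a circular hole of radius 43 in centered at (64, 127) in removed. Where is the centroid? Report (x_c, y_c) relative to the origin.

plate: A = 160 × 210 = 33600.00, centroid at (80.00, 105.00).
hole: A = −π·43² = -5808.80, centroid at (64.00, 127.00).
ΣA = 27791.20 in², ΣAx_c = 2316236.49 in³, ΣAy_c = 2790281.79 in³.
x_c = 2316236.49/27791.20 = 83.34 in; y_c = 2790281.79/27791.20 = 100.40 in.

x_c = 83.34 in, y_c = 100.40 in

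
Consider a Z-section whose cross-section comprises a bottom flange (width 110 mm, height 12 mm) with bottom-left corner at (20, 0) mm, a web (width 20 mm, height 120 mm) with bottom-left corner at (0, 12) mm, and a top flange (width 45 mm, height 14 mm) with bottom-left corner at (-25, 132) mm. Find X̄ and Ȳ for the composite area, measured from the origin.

X̄ = 27.91 mm, Ȳ = 61.68 mm

bottom flange: A = 110 × 12 = 1320.00, centroid at (75.00, 6.00).
web: A = 20 × 120 = 2400.00, centroid at (10.00, 72.00).
top flange: A = 45 × 14 = 630.00, centroid at (-2.50, 139.00).
ΣA = 4350.00 mm²
ΣAX̄ = (1320.00)(75.00) + (2400.00)(10.00) + (630.00)(-2.50) = 121425.00 mm³
ΣAȲ = (1320.00)(6.00) + (2400.00)(72.00) + (630.00)(139.00) = 268290.00 mm³
X̄ = 121425.00 / 4350.00 = 27.91 mm
Ȳ = 268290.00 / 4350.00 = 61.68 mm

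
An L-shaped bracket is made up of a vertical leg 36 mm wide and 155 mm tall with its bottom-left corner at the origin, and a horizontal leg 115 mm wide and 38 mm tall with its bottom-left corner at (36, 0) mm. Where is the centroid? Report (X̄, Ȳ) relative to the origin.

vertical leg: A = 36 × 155 = 5580.00, centroid at (18.00, 77.50).
horizontal leg: A = 115 × 38 = 4370.00, centroid at (93.50, 19.00).
ΣA = 9950.00 mm²
ΣAX̄ = (5580.00)(18.00) + (4370.00)(93.50) = 509035.00 mm³
ΣAȲ = (5580.00)(77.50) + (4370.00)(19.00) = 515480.00 mm³
X̄ = 509035.00 / 9950.00 = 51.16 mm
Ȳ = 515480.00 / 9950.00 = 51.81 mm

X̄ = 51.16 mm, Ȳ = 51.81 mm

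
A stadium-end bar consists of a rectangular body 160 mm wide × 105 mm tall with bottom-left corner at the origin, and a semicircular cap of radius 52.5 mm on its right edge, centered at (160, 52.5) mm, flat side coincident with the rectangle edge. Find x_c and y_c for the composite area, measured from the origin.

rectangular body: A = 160 × 105 = 16800.00, centroid at (80.00, 52.50).
semicircular end: A = ½π·52.5² = 4329.51, centroid at (182.28, 52.50).
ΣA = 21129.51 mm², ΣAx_c = 2133189.93 mm³, ΣAy_c = 1109299.14 mm³.
x_c = 2133189.93/21129.51 = 100.96 mm; y_c = 1109299.14/21129.51 = 52.50 mm.

x_c = 100.96 mm, y_c = 52.50 mm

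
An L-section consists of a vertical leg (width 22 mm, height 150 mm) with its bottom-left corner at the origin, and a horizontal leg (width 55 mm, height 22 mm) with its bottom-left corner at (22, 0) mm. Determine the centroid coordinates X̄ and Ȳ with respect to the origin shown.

X̄ = 21.33 mm, Ȳ = 57.83 mm

vertical leg: A = 22 × 150 = 3300.00, centroid at (11.00, 75.00).
horizontal leg: A = 55 × 22 = 1210.00, centroid at (49.50, 11.00).
ΣA = 4510.00 mm²
ΣAX̄ = (3300.00)(11.00) + (1210.00)(49.50) = 96195.00 mm³
ΣAȲ = (3300.00)(75.00) + (1210.00)(11.00) = 260810.00 mm³
X̄ = 96195.00 / 4510.00 = 21.33 mm
Ȳ = 260810.00 / 4510.00 = 57.83 mm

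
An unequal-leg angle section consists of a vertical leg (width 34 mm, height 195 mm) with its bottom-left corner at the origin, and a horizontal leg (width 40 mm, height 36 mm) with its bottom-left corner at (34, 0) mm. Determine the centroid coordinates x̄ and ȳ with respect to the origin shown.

x̄ = 23.60 mm, ȳ = 83.31 mm

vertical leg: A = 34 × 195 = 6630.00, centroid at (17.00, 97.50).
horizontal leg: A = 40 × 36 = 1440.00, centroid at (54.00, 18.00).
ΣA = 8070.00 mm², ΣAx̄ = 190470.00 mm³, ΣAȳ = 672345.00 mm³.
x̄ = 190470.00/8070.00 = 23.60 mm; ȳ = 672345.00/8070.00 = 83.31 mm.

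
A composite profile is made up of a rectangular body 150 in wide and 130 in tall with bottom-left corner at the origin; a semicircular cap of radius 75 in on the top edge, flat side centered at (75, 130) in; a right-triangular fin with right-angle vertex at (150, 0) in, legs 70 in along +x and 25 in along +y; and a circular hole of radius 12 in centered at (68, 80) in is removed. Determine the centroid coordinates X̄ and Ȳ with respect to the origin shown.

rectangular body: A = 150 × 130 = 19500.00, centroid at (75.00, 65.00).
semicircular top: A = ½π·75² = 8835.73, centroid at (75.00, 161.83).
triangular fin: A = ½·70·25 = 875.00, centroid at (173.33, 8.33).
hole: A = −π·12² = -452.39, centroid at (68.00, 80.00).
ΣA = 28758.34 in²
ΣAX̄ = (19500.00)(75.00) + (8835.73)(75.00) + (875.00)(173.33) + (-452.39)(68.00) = 2246083.89 in³
ΣAȲ = (19500.00)(65.00) + (8835.73)(161.83) + (875.00)(8.33) + (-452.39)(80.00) = 2668495.33 in³
X̄ = 2246083.89 / 28758.34 = 78.10 in
Ȳ = 2668495.33 / 28758.34 = 92.79 in

X̄ = 78.10 in, Ȳ = 92.79 in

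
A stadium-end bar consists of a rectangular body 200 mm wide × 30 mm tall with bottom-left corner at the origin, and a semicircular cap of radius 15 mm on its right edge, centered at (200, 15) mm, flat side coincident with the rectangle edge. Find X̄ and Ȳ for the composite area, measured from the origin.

Part | A | x̄ᵢ | ȳᵢ | A·x̄ᵢ | A·ȳᵢ
rectangular body | 6000.00 | 100.00 | 15.00 | 600000.00 | 90000.00
semicircular end | 353.43 | 206.37 | 15.00 | 72935.83 | 5301.44
Σ | 6353.43 |  |  | 672935.83 | 95301.44
X̄ = 672935.83 / 6353.43 = 105.92 mm
Ȳ = 95301.44 / 6353.43 = 15.00 mm

X̄ = 105.92 mm, Ȳ = 15.00 mm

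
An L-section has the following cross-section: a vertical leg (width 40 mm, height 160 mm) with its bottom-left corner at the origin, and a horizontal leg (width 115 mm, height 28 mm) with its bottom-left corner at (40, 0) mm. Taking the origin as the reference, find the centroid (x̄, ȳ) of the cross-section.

x̄ = 45.94 mm, ȳ = 57.91 mm

Part | A | x̄ᵢ | ȳᵢ | A·x̄ᵢ | A·ȳᵢ
vertical leg | 6400.00 | 20.00 | 80.00 | 128000.00 | 512000.00
horizontal leg | 3220.00 | 97.50 | 14.00 | 313950.00 | 45080.00
Σ | 9620.00 |  |  | 441950.00 | 557080.00
x̄ = 441950.00 / 9620.00 = 45.94 mm
ȳ = 557080.00 / 9620.00 = 57.91 mm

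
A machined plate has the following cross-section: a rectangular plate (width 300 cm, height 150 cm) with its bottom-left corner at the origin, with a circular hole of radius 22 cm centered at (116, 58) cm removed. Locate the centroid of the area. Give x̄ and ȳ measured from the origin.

plate: A = 300 × 150 = 45000.00, centroid at (150.00, 75.00).
hole: A = −π·22² = -1520.53, centroid at (116.00, 58.00).
ΣA = 43479.47 cm², ΣAx̄ = 6573618.42 cm³, ΣAȳ = 3286809.21 cm³.
x̄ = 6573618.42/43479.47 = 151.19 cm; ȳ = 3286809.21/43479.47 = 75.59 cm.

x̄ = 151.19 cm, ȳ = 75.59 cm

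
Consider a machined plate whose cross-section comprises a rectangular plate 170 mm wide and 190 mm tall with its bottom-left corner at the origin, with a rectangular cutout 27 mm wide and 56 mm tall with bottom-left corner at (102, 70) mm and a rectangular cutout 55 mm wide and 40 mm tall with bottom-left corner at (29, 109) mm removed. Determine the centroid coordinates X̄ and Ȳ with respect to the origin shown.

plate: A = 170 × 190 = 32300.00, centroid at (85.00, 95.00).
hole 1: A = −(27 × 56) = -1512.00, centroid at (115.50, 98.00).
hole 2: A = −(55 × 40) = -2200.00, centroid at (56.50, 129.00).
ΣA = 28588.00 mm²
ΣAX̄ = (32300.00)(85.00) + (-1512.00)(115.50) + (-2200.00)(56.50) = 2446564.00 mm³
ΣAȲ = (32300.00)(95.00) + (-1512.00)(98.00) + (-2200.00)(129.00) = 2636524.00 mm³
X̄ = 2446564.00 / 28588.00 = 85.58 mm
Ȳ = 2636524.00 / 28588.00 = 92.22 mm

X̄ = 85.58 mm, Ȳ = 92.22 mm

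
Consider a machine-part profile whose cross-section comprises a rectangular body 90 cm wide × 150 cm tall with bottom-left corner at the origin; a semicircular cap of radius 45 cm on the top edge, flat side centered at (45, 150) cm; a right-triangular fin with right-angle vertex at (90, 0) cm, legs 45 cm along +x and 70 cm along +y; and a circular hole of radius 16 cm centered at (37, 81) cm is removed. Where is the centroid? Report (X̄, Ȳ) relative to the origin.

X̄ = 50.78 cm, Ȳ = 87.21 cm

Part | A | x̄ᵢ | ȳᵢ | A·x̄ᵢ | A·ȳᵢ
rectangular body | 13500.00 | 45.00 | 75.00 | 607500.00 | 1012500.00
semicircular top | 3180.86 | 45.00 | 169.10 | 143138.82 | 537879.38
triangular fin | 1575.00 | 105.00 | 23.33 | 165375.00 | 36750.00
hole | -804.25 | 37.00 | 81.00 | -29757.17 | -65144.07
Σ | 17451.61 |  |  | 886256.65 | 1521985.32
X̄ = 886256.65 / 17451.61 = 50.78 cm
Ȳ = 1521985.32 / 17451.61 = 87.21 cm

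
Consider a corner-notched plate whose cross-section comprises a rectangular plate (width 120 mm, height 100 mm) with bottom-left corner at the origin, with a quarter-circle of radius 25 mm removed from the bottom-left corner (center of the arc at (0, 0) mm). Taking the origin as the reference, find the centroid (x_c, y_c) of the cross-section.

x_c = 62.11 mm, y_c = 51.68 mm

plate: A = 120 × 100 = 12000.00, centroid at (60.00, 50.00).
removed quarter-circle: A = −¼π·25² = -490.87, centroid at (10.61, 10.61).
ΣA = 11509.13 mm², ΣAx_c = 714791.67 mm³, ΣAy_c = 594791.67 mm³.
x_c = 714791.67/11509.13 = 62.11 mm; y_c = 594791.67/11509.13 = 51.68 mm.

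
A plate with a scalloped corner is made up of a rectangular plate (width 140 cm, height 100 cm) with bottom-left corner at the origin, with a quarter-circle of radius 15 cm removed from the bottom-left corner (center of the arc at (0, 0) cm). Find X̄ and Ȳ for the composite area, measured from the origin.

X̄ = 70.81 cm, Ȳ = 50.56 cm

plate: A = 140 × 100 = 14000.00, centroid at (70.00, 50.00).
removed quarter-circle: A = −¼π·15² = -176.71, centroid at (6.37, 6.37).
ΣA = 13823.29 cm²
ΣAX̄ = (14000.00)(70.00) + (-176.71)(6.37) = 978875.00 cm³
ΣAȲ = (14000.00)(50.00) + (-176.71)(6.37) = 698875.00 cm³
X̄ = 978875.00 / 13823.29 = 70.81 cm
Ȳ = 698875.00 / 13823.29 = 50.56 cm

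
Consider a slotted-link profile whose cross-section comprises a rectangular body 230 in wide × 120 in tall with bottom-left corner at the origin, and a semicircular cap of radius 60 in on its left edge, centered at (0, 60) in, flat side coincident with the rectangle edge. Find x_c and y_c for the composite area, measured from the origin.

x_c = 91.11 in, y_c = 60.00 in

Part | A | x̄ᵢ | ȳᵢ | A·x̄ᵢ | A·ȳᵢ
rectangular body | 27600.00 | 115.00 | 60.00 | 3174000.00 | 1656000.00
semicircular end | 5654.87 | -25.46 | 60.00 | -144000.00 | 339292.01
Σ | 33254.87 |  |  | 3030000.00 | 1995292.01
x_c = 3030000.00 / 33254.87 = 91.11 in
y_c = 1995292.01 / 33254.87 = 60.00 in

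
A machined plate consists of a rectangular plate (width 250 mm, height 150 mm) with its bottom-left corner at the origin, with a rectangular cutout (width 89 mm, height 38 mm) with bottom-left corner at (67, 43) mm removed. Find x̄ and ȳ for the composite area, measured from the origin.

plate: A = 250 × 150 = 37500.00, centroid at (125.00, 75.00).
hole: A = −(89 × 38) = -3382.00, centroid at (111.50, 62.00).
ΣA = 34118.00 mm², ΣAx̄ = 4310407.00 mm³, ΣAȳ = 2602816.00 mm³.
x̄ = 4310407.00/34118.00 = 126.34 mm; ȳ = 2602816.00/34118.00 = 76.29 mm.

x̄ = 126.34 mm, ȳ = 76.29 mm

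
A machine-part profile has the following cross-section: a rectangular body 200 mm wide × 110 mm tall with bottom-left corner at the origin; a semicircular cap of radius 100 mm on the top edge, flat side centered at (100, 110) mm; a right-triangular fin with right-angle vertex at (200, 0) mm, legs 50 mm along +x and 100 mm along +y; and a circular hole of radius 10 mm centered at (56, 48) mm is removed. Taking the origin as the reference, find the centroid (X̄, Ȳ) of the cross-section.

Part | A | x̄ᵢ | ȳᵢ | A·x̄ᵢ | A·ȳᵢ
rectangular body | 22000.00 | 100.00 | 55.00 | 2200000.00 | 1210000.00
semicircular top | 15707.96 | 100.00 | 152.44 | 1570796.33 | 2394542.63
triangular fin | 2500.00 | 216.67 | 33.33 | 541666.67 | 83333.33
hole | -314.16 | 56.00 | 48.00 | -17592.92 | -15079.64
Σ | 39893.80 |  |  | 4294870.07 | 3672796.31
X̄ = 4294870.07 / 39893.80 = 107.66 mm
Ȳ = 3672796.31 / 39893.80 = 92.06 mm

X̄ = 107.66 mm, Ȳ = 92.06 mm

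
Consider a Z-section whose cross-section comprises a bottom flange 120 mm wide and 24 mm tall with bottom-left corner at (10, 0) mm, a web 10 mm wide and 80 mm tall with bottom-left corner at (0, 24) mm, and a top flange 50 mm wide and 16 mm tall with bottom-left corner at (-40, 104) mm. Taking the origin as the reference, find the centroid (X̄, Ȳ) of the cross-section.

X̄ = 43.21 mm, Ȳ = 39.14 mm

bottom flange: A = 120 × 24 = 2880.00, centroid at (70.00, 12.00).
web: A = 10 × 80 = 800.00, centroid at (5.00, 64.00).
top flange: A = 50 × 16 = 800.00, centroid at (-15.00, 112.00).
ΣA = 4480.00 mm², ΣAX̄ = 193600.00 mm³, ΣAȲ = 175360.00 mm³.
X̄ = 193600.00/4480.00 = 43.21 mm; Ȳ = 175360.00/4480.00 = 39.14 mm.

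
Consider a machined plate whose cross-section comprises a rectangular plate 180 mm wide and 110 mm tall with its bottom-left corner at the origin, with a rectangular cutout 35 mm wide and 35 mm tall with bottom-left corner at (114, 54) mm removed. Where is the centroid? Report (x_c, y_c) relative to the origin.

plate: A = 180 × 110 = 19800.00, centroid at (90.00, 55.00).
hole: A = −(35 × 35) = -1225.00, centroid at (131.50, 71.50).
ΣA = 18575.00 mm²
ΣAx_c = (19800.00)(90.00) + (-1225.00)(131.50) = 1620912.50 mm³
ΣAy_c = (19800.00)(55.00) + (-1225.00)(71.50) = 1001412.50 mm³
x_c = 1620912.50 / 18575.00 = 87.26 mm
y_c = 1001412.50 / 18575.00 = 53.91 mm

x_c = 87.26 mm, y_c = 53.91 mm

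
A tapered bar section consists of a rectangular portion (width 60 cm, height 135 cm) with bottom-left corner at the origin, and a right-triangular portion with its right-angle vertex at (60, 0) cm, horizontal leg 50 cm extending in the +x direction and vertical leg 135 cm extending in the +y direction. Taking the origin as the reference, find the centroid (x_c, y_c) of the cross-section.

x_c = 43.73 cm, y_c = 60.88 cm

rectangular portion: A = 60 × 135 = 8100.00, centroid at (30.00, 67.50).
triangular portion: A = ½·50·135 = 3375.00, centroid at (76.67, 45.00).
ΣA = 11475.00 cm²
ΣAx_c = (8100.00)(30.00) + (3375.00)(76.67) = 501750.00 cm³
ΣAy_c = (8100.00)(67.50) + (3375.00)(45.00) = 698625.00 cm³
x_c = 501750.00 / 11475.00 = 43.73 cm
y_c = 698625.00 / 11475.00 = 60.88 cm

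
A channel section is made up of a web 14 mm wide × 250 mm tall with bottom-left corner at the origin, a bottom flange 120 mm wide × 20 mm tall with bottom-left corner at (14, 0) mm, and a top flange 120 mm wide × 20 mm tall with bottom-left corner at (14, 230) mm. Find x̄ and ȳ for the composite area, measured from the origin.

web: A = 14 × 250 = 3500.00, centroid at (7.00, 125.00).
bottom flange: A = 120 × 20 = 2400.00, centroid at (74.00, 10.00).
top flange: A = 120 × 20 = 2400.00, centroid at (74.00, 240.00).
ΣA = 8300.00 mm², ΣAx̄ = 379700.00 mm³, ΣAȳ = 1037500.00 mm³.
x̄ = 379700.00/8300.00 = 45.75 mm; ȳ = 1037500.00/8300.00 = 125.00 mm.

x̄ = 45.75 mm, ȳ = 125.00 mm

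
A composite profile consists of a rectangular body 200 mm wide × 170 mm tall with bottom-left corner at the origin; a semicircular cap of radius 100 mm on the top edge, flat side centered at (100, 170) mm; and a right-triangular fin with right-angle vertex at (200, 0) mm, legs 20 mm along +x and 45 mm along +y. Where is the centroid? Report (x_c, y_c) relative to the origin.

x_c = 100.96 mm, y_c = 124.28 mm

rectangular body: A = 200 × 170 = 34000.00, centroid at (100.00, 85.00).
semicircular top: A = ½π·100² = 15707.96, centroid at (100.00, 212.44).
triangular fin: A = ½·20·45 = 450.00, centroid at (206.67, 15.00).
ΣA = 50157.96 mm²
ΣAx_c = (34000.00)(100.00) + (15707.96)(100.00) + (450.00)(206.67) = 5063796.33 mm³
ΣAy_c = (34000.00)(85.00) + (15707.96)(212.44) + (450.00)(15.00) = 6233770.42 mm³
x_c = 5063796.33 / 50157.96 = 100.96 mm
y_c = 6233770.42 / 50157.96 = 124.28 mm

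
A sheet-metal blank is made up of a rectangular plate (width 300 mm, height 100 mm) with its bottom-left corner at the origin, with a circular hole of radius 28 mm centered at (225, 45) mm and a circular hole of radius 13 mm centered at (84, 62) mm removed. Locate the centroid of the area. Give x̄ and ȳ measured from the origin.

plate: A = 300 × 100 = 30000.00, centroid at (150.00, 50.00).
hole 1: A = −π·28² = -2463.01, centroid at (225.00, 45.00).
hole 2: A = −π·13² = -530.93, centroid at (84.00, 62.00).
ΣA = 27006.06 mm²
ΣAx̄ = (30000.00)(150.00) + (-2463.01)(225.00) + (-530.93)(84.00) = 3901225.01 mm³
ΣAȳ = (30000.00)(50.00) + (-2463.01)(45.00) + (-530.93)(62.00) = 1356247.00 mm³
x̄ = 3901225.01 / 27006.06 = 144.46 mm
ȳ = 1356247.00 / 27006.06 = 50.22 mm

x̄ = 144.46 mm, ȳ = 50.22 mm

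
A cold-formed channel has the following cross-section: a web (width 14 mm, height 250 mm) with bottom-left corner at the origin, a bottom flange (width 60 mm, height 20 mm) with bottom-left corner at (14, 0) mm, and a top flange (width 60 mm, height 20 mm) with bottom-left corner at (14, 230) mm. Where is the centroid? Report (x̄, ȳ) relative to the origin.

web: A = 14 × 250 = 3500.00, centroid at (7.00, 125.00).
bottom flange: A = 60 × 20 = 1200.00, centroid at (44.00, 10.00).
top flange: A = 60 × 20 = 1200.00, centroid at (44.00, 240.00).
ΣA = 5900.00 mm², ΣAx̄ = 130100.00 mm³, ΣAȳ = 737500.00 mm³.
x̄ = 130100.00/5900.00 = 22.05 mm; ȳ = 737500.00/5900.00 = 125.00 mm.

x̄ = 22.05 mm, ȳ = 125.00 mm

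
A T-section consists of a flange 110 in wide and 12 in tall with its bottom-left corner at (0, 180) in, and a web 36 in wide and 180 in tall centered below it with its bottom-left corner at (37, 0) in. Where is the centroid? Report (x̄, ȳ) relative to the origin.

web: A = 36 × 180 = 6480.00, centroid at (55.00, 90.00).
flange: A = 110 × 12 = 1320.00, centroid at (55.00, 186.00).
ΣA = 7800.00 in²
ΣAx̄ = (6480.00)(55.00) + (1320.00)(55.00) = 429000.00 in³
ΣAȳ = (6480.00)(90.00) + (1320.00)(186.00) = 828720.00 in³
x̄ = 429000.00 / 7800.00 = 55.00 in
ȳ = 828720.00 / 7800.00 = 106.25 in

x̄ = 55.00 in, ȳ = 106.25 in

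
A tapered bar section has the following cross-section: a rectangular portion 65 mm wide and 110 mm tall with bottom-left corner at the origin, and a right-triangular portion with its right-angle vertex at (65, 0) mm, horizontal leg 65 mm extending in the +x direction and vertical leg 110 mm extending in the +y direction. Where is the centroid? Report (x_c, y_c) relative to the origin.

rectangular portion: A = 65 × 110 = 7150.00, centroid at (32.50, 55.00).
triangular portion: A = ½·65·110 = 3575.00, centroid at (86.67, 36.67).
ΣA = 10725.00 mm², ΣAx_c = 542208.33 mm³, ΣAy_c = 524333.33 mm³.
x_c = 542208.33/10725.00 = 50.56 mm; y_c = 524333.33/10725.00 = 48.89 mm.

x_c = 50.56 mm, y_c = 48.89 mm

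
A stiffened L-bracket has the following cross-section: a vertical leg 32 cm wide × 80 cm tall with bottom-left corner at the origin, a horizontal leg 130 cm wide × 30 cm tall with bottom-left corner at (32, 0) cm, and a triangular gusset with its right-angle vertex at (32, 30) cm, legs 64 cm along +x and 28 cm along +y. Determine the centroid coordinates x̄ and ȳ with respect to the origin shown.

x̄ = 63.49 cm, ȳ = 26.66 cm

vertical leg: A = 32 × 80 = 2560.00, centroid at (16.00, 40.00).
horizontal leg: A = 130 × 30 = 3900.00, centroid at (97.00, 15.00).
gusset: A = ½·64·28 = 896.00, centroid at (53.33, 39.33).
ΣA = 7356.00 cm², ΣAx̄ = 467046.67 cm³, ΣAȳ = 196142.67 cm³.
x̄ = 467046.67/7356.00 = 63.49 cm; ȳ = 196142.67/7356.00 = 26.66 cm.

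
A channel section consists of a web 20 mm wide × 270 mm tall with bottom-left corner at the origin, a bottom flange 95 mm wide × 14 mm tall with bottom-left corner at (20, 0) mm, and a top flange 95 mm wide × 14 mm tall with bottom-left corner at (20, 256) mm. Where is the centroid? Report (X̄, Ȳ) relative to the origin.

X̄ = 28.98 mm, Ȳ = 135.00 mm

web: A = 20 × 270 = 5400.00, centroid at (10.00, 135.00).
bottom flange: A = 95 × 14 = 1330.00, centroid at (67.50, 7.00).
top flange: A = 95 × 14 = 1330.00, centroid at (67.50, 263.00).
ΣA = 8060.00 mm², ΣAX̄ = 233550.00 mm³, ΣAȲ = 1088100.00 mm³.
X̄ = 233550.00/8060.00 = 28.98 mm; Ȳ = 1088100.00/8060.00 = 135.00 mm.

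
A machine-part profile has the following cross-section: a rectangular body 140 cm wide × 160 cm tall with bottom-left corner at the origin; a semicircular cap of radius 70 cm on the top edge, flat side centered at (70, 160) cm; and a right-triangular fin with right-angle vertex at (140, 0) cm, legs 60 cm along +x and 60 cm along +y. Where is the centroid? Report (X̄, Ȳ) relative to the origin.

X̄ = 75.08 cm, Ȳ = 103.09 cm

rectangular body: A = 140 × 160 = 22400.00, centroid at (70.00, 80.00).
semicircular top: A = ½π·70² = 7696.90, centroid at (70.00, 189.71).
triangular fin: A = ½·60·60 = 1800.00, centroid at (160.00, 20.00).
ΣA = 31896.90 cm²
ΣAX̄ = (22400.00)(70.00) + (7696.90)(70.00) + (1800.00)(160.00) = 2394783.14 cm³
ΣAȲ = (22400.00)(80.00) + (7696.90)(189.71) + (1800.00)(20.00) = 3288170.99 cm³
X̄ = 2394783.14 / 31896.90 = 75.08 cm
Ȳ = 3288170.99 / 31896.90 = 103.09 cm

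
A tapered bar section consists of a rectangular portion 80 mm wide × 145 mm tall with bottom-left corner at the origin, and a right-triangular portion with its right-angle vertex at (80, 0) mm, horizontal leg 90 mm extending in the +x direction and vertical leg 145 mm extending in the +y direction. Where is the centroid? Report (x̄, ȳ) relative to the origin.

rectangular portion: A = 80 × 145 = 11600.00, centroid at (40.00, 72.50).
triangular portion: A = ½·90·145 = 6525.00, centroid at (110.00, 48.33).
ΣA = 18125.00 mm², ΣAx̄ = 1181750.00 mm³, ΣAȳ = 1156375.00 mm³.
x̄ = 1181750.00/18125.00 = 65.20 mm; ȳ = 1156375.00/18125.00 = 63.80 mm.

x̄ = 65.20 mm, ȳ = 63.80 mm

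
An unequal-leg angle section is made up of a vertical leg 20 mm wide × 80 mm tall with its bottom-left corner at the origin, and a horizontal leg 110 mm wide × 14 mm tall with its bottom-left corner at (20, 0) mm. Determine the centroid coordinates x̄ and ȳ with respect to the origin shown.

x̄ = 41.88 mm, ȳ = 23.82 mm

vertical leg: A = 20 × 80 = 1600.00, centroid at (10.00, 40.00).
horizontal leg: A = 110 × 14 = 1540.00, centroid at (75.00, 7.00).
ΣA = 3140.00 mm², ΣAx̄ = 131500.00 mm³, ΣAȳ = 74780.00 mm³.
x̄ = 131500.00/3140.00 = 41.88 mm; ȳ = 74780.00/3140.00 = 23.82 mm.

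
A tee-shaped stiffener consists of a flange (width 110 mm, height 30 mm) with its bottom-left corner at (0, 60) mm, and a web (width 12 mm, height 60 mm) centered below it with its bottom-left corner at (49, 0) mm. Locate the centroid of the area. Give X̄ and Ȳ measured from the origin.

X̄ = 55.00 mm, Ȳ = 66.94 mm

Part | A | x̄ᵢ | ȳᵢ | A·x̄ᵢ | A·ȳᵢ
web | 720.00 | 55.00 | 30.00 | 39600.00 | 21600.00
flange | 3300.00 | 55.00 | 75.00 | 181500.00 | 247500.00
Σ | 4020.00 |  |  | 221100.00 | 269100.00
X̄ = 221100.00 / 4020.00 = 55.00 mm
Ȳ = 269100.00 / 4020.00 = 66.94 mm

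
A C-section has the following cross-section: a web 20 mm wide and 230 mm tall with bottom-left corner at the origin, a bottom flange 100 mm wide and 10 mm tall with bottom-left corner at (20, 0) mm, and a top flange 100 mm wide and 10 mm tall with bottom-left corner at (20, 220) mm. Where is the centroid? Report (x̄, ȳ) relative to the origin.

x̄ = 28.18 mm, ȳ = 115.00 mm

web: A = 20 × 230 = 4600.00, centroid at (10.00, 115.00).
bottom flange: A = 100 × 10 = 1000.00, centroid at (70.00, 5.00).
top flange: A = 100 × 10 = 1000.00, centroid at (70.00, 225.00).
ΣA = 6600.00 mm²
ΣAx̄ = (4600.00)(10.00) + (1000.00)(70.00) + (1000.00)(70.00) = 186000.00 mm³
ΣAȳ = (4600.00)(115.00) + (1000.00)(5.00) + (1000.00)(225.00) = 759000.00 mm³
x̄ = 186000.00 / 6600.00 = 28.18 mm
ȳ = 759000.00 / 6600.00 = 115.00 mm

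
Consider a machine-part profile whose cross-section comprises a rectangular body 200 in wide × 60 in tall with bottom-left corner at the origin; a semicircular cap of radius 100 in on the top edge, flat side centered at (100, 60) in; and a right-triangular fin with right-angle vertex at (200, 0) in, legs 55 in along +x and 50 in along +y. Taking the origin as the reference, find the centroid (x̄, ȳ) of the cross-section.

rectangular body: A = 200 × 60 = 12000.00, centroid at (100.00, 30.00).
semicircular top: A = ½π·100² = 15707.96, centroid at (100.00, 102.44).
triangular fin: A = ½·55·50 = 1375.00, centroid at (218.33, 16.67).
ΣA = 29082.96 in²
ΣAx̄ = (12000.00)(100.00) + (15707.96)(100.00) + (1375.00)(218.33) = 3071004.66 in³
ΣAȳ = (12000.00)(30.00) + (15707.96)(102.44) + (1375.00)(16.67) = 1992061.13 in³
x̄ = 3071004.66 / 29082.96 = 105.59 in
ȳ = 1992061.13 / 29082.96 = 68.50 in

x̄ = 105.59 in, ȳ = 68.50 in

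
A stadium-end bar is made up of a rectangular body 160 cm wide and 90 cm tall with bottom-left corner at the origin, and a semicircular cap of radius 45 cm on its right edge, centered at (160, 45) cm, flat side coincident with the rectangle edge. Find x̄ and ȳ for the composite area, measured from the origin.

rectangular body: A = 160 × 90 = 14400.00, centroid at (80.00, 45.00).
semicircular end: A = ½π·45² = 3180.86, centroid at (179.10, 45.00).
ΣA = 17580.86 cm²
ΣAx̄ = (14400.00)(80.00) + (3180.86)(179.10) = 1721688.01 cm³
ΣAȳ = (14400.00)(45.00) + (3180.86)(45.00) = 791138.82 cm³
x̄ = 1721688.01 / 17580.86 = 97.93 cm
ȳ = 791138.82 / 17580.86 = 45.00 cm

x̄ = 97.93 cm, ȳ = 45.00 cm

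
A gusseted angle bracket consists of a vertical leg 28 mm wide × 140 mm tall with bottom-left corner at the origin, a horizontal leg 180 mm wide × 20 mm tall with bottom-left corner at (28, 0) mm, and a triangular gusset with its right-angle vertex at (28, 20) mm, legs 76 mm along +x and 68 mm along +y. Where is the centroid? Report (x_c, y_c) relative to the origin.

x_c = 61.11 mm, y_c = 41.63 mm

vertical leg: A = 28 × 140 = 3920.00, centroid at (14.00, 70.00).
horizontal leg: A = 180 × 20 = 3600.00, centroid at (118.00, 10.00).
gusset: A = ½·76·68 = 2584.00, centroid at (53.33, 42.67).
ΣA = 10104.00 mm², ΣAx_c = 617493.33 mm³, ΣAy_c = 420650.67 mm³.
x_c = 617493.33/10104.00 = 61.11 mm; y_c = 420650.67/10104.00 = 41.63 mm.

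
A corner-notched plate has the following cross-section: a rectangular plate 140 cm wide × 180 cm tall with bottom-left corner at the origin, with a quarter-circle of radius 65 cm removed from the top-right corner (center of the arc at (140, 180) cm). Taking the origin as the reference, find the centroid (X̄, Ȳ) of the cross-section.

Part | A | x̄ᵢ | ȳᵢ | A·x̄ᵢ | A·ȳᵢ
plate | 25200.00 | 70.00 | 90.00 | 1764000.00 | 2268000.00
removed quarter-circle | -3318.31 | 112.41 | 152.41 | -373021.35 | -505753.64
Σ | 21881.69 |  |  | 1390978.65 | 1762246.36
X̄ = 1390978.65 / 21881.69 = 63.57 cm
Ȳ = 1762246.36 / 21881.69 = 80.54 cm

X̄ = 63.57 cm, Ȳ = 80.54 cm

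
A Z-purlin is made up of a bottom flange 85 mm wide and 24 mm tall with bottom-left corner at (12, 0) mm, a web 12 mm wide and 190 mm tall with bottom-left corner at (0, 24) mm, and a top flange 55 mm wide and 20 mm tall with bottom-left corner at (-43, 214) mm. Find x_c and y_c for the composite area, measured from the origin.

x_c = 19.89 mm, y_c = 100.04 mm

bottom flange: A = 85 × 24 = 2040.00, centroid at (54.50, 12.00).
web: A = 12 × 190 = 2280.00, centroid at (6.00, 119.00).
top flange: A = 55 × 20 = 1100.00, centroid at (-15.50, 224.00).
ΣA = 5420.00 mm², ΣAx_c = 107810.00 mm³, ΣAy_c = 542200.00 mm³.
x_c = 107810.00/5420.00 = 19.89 mm; y_c = 542200.00/5420.00 = 100.04 mm.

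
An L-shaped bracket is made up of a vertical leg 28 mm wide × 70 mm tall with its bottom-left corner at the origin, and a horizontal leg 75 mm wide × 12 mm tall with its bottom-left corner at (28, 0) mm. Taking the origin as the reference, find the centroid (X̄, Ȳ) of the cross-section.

X̄ = 30.21 mm, Ȳ = 25.87 mm

Part | A | x̄ᵢ | ȳᵢ | A·x̄ᵢ | A·ȳᵢ
vertical leg | 1960.00 | 14.00 | 35.00 | 27440.00 | 68600.00
horizontal leg | 900.00 | 65.50 | 6.00 | 58950.00 | 5400.00
Σ | 2860.00 |  |  | 86390.00 | 74000.00
X̄ = 86390.00 / 2860.00 = 30.21 mm
Ȳ = 74000.00 / 2860.00 = 25.87 mm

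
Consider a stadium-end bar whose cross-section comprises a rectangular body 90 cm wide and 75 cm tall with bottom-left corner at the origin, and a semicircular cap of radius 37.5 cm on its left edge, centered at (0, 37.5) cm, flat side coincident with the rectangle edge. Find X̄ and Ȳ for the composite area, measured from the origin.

X̄ = 29.98 cm, Ȳ = 37.50 cm

Part | A | x̄ᵢ | ȳᵢ | A·x̄ᵢ | A·ȳᵢ
rectangular body | 6750.00 | 45.00 | 37.50 | 303750.00 | 253125.00
semicircular end | 2208.93 | -15.92 | 37.50 | -35156.25 | 82834.96
Σ | 8958.93 |  |  | 268593.75 | 335959.96
X̄ = 268593.75 / 8958.93 = 29.98 cm
Ȳ = 335959.96 / 8958.93 = 37.50 cm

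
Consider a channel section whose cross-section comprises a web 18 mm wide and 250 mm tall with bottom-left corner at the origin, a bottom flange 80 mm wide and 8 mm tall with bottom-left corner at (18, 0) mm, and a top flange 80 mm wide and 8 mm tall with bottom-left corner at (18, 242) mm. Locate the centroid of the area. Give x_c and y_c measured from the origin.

web: A = 18 × 250 = 4500.00, centroid at (9.00, 125.00).
bottom flange: A = 80 × 8 = 640.00, centroid at (58.00, 4.00).
top flange: A = 80 × 8 = 640.00, centroid at (58.00, 246.00).
ΣA = 5780.00 mm²
ΣAx_c = (4500.00)(9.00) + (640.00)(58.00) + (640.00)(58.00) = 114740.00 mm³
ΣAy_c = (4500.00)(125.00) + (640.00)(4.00) + (640.00)(246.00) = 722500.00 mm³
x_c = 114740.00 / 5780.00 = 19.85 mm
y_c = 722500.00 / 5780.00 = 125.00 mm

x_c = 19.85 mm, y_c = 125.00 mm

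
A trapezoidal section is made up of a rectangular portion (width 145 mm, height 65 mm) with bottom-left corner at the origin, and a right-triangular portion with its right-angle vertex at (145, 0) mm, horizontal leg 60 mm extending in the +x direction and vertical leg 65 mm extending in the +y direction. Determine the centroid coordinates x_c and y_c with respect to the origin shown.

x_c = 88.36 mm, y_c = 30.64 mm

Part | A | x̄ᵢ | ȳᵢ | A·x̄ᵢ | A·ȳᵢ
rectangular portion | 9425.00 | 72.50 | 32.50 | 683312.50 | 306312.50
triangular portion | 1950.00 | 165.00 | 21.67 | 321750.00 | 42250.00
Σ | 11375.00 |  |  | 1005062.50 | 348562.50
x_c = 1005062.50 / 11375.00 = 88.36 mm
y_c = 348562.50 / 11375.00 = 30.64 mm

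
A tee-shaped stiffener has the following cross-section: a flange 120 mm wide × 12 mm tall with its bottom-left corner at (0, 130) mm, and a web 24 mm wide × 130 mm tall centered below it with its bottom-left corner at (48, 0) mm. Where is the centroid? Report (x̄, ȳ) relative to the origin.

Part | A | x̄ᵢ | ȳᵢ | A·x̄ᵢ | A·ȳᵢ
web | 3120.00 | 60.00 | 65.00 | 187200.00 | 202800.00
flange | 1440.00 | 60.00 | 136.00 | 86400.00 | 195840.00
Σ | 4560.00 |  |  | 273600.00 | 398640.00
x̄ = 273600.00 / 4560.00 = 60.00 mm
ȳ = 398640.00 / 4560.00 = 87.42 mm

x̄ = 60.00 mm, ȳ = 87.42 mm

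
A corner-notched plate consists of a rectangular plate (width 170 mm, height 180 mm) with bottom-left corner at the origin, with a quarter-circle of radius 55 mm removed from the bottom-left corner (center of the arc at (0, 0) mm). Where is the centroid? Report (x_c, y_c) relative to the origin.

Part | A | x̄ᵢ | ȳᵢ | A·x̄ᵢ | A·ȳᵢ
plate | 30600.00 | 85.00 | 90.00 | 2601000.00 | 2754000.00
removed quarter-circle | -2375.83 | 23.34 | 23.34 | -55458.33 | -55458.33
Σ | 28224.17 |  |  | 2545541.67 | 2698541.67
x_c = 2545541.67 / 28224.17 = 90.19 mm
y_c = 2698541.67 / 28224.17 = 95.61 mm

x_c = 90.19 mm, y_c = 95.61 mm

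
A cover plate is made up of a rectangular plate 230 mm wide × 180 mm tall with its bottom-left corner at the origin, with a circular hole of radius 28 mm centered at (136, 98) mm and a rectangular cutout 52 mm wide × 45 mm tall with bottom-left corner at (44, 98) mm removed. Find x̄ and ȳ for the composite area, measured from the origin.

plate: A = 230 × 180 = 41400.00, centroid at (115.00, 90.00).
hole 1: A = −π·28² = -2463.01, centroid at (136.00, 98.00).
hole 2: A = −(52 × 45) = -2340.00, centroid at (70.00, 120.50).
ΣA = 36596.99 mm²
ΣAx̄ = (41400.00)(115.00) + (-2463.01)(136.00) + (-2340.00)(70.00) = 4262230.82 mm³
ΣAȳ = (41400.00)(90.00) + (-2463.01)(98.00) + (-2340.00)(120.50) = 3202655.15 mm³
x̄ = 4262230.82 / 36596.99 = 116.46 mm
ȳ = 3202655.15 / 36596.99 = 87.51 mm

x̄ = 116.46 mm, ȳ = 87.51 mm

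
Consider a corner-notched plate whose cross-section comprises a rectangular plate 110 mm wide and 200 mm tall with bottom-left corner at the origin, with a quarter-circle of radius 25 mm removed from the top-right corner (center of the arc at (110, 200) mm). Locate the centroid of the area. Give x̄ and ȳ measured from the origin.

plate: A = 110 × 200 = 22000.00, centroid at (55.00, 100.00).
removed quarter-circle: A = −¼π·25² = -490.87, centroid at (99.39, 189.39).
ΣA = 21509.13 mm²
ΣAx̄ = (22000.00)(55.00) + (-490.87)(99.39) = 1161212.21 mm³
ΣAȳ = (22000.00)(100.00) + (-490.87)(189.39) = 2107033.56 mm³
x̄ = 1161212.21 / 21509.13 = 53.99 mm
ȳ = 2107033.56 / 21509.13 = 97.96 mm

x̄ = 53.99 mm, ȳ = 97.96 mm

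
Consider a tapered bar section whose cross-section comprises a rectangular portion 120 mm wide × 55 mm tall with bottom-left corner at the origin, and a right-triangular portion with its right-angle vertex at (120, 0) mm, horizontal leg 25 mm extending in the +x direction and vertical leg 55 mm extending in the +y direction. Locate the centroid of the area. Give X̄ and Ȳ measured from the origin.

rectangular portion: A = 120 × 55 = 6600.00, centroid at (60.00, 27.50).
triangular portion: A = ½·25·55 = 687.50, centroid at (128.33, 18.33).
ΣA = 7287.50 mm², ΣAX̄ = 484229.17 mm³, ΣAȲ = 194104.17 mm³.
X̄ = 484229.17/7287.50 = 66.45 mm; Ȳ = 194104.17/7287.50 = 26.64 mm.

X̄ = 66.45 mm, Ȳ = 26.64 mm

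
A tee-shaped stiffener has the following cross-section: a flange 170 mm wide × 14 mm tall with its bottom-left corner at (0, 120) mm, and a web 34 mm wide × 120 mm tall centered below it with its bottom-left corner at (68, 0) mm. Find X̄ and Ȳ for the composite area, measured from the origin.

X̄ = 85.00 mm, Ȳ = 84.68 mm

web: A = 34 × 120 = 4080.00, centroid at (85.00, 60.00).
flange: A = 170 × 14 = 2380.00, centroid at (85.00, 127.00).
ΣA = 6460.00 mm²
ΣAX̄ = (4080.00)(85.00) + (2380.00)(85.00) = 549100.00 mm³
ΣAȲ = (4080.00)(60.00) + (2380.00)(127.00) = 547060.00 mm³
X̄ = 549100.00 / 6460.00 = 85.00 mm
Ȳ = 547060.00 / 6460.00 = 84.68 mm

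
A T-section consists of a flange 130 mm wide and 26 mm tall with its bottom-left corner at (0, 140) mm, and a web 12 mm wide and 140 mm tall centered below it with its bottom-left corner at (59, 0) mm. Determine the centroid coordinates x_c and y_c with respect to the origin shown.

x_c = 65.00 mm, y_c = 125.44 mm

web: A = 12 × 140 = 1680.00, centroid at (65.00, 70.00).
flange: A = 130 × 26 = 3380.00, centroid at (65.00, 153.00).
ΣA = 5060.00 mm²
ΣAx_c = (1680.00)(65.00) + (3380.00)(65.00) = 328900.00 mm³
ΣAy_c = (1680.00)(70.00) + (3380.00)(153.00) = 634740.00 mm³
x_c = 328900.00 / 5060.00 = 65.00 mm
y_c = 634740.00 / 5060.00 = 125.44 mm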